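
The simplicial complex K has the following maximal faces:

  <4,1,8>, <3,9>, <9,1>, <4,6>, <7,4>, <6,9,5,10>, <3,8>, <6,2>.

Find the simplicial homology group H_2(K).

H_2 ≅ 0.

K has 10 vertices, 15 edges, 5 triangles, 1 3-simplex.
rank ∂_2 = 4, rank ∂_3 = 1 ⇒ b_2 = 5 − 4 − 1 = 0; all invariant factors of ∂_3 are 1 so no torsion. So H_2 ≅ 0.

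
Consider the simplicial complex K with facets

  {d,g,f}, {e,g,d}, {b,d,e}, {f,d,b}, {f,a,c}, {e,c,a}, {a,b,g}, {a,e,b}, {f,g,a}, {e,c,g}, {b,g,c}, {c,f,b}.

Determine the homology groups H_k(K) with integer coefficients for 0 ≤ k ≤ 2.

H_0 = Z,  H_1 = Z/2,  H_2 = 0.

Order the vertices as a < b < c < d < e < f < g. Listing each simplex with vertices in this order, K has dimension 2 with simplices:

  0-simplices (7): a, b, c, d, e, f, g
  1-simplices (18): ab, ac, ae, af, ag, bc, bd, be, bf, bg, ce, cf, cg, de, df, dg, eg, fg
  2-simplices (12): abe, abg, ace, acf, afg, bcf, bcg, bde, bdf, ceg, deg, dfg

Hence C_0 ≅ Z^7, C_1 ≅ Z^18, C_2 ≅ Z^12.

The boundary map ∂_1: C_1 → C_0 is given by ∂[p,q] = [q] − [p]. For instance
  ∂cf = f − c.
This gives a 7×18 integer matrix of rank 6; reducing to Smith normal form yields diagonal entries (1,1,1,1,1,1).

Boundary ∂_2: C_2 → C_1 acts by ∂[p,q,r] = [q,r] − [p,r] + [p,q]. For instance
  ∂afg = fg − ag + af,
  ∂deg = eg − dg + de.
The 18×12 boundary matrix has rank 12 and Smith normal form diag(1,1,1,1,1,1,1,1,1,1,1,2).

Now H_k = ker ∂_k / im ∂_{k+1}, so:

  H_0: rank C_0 − rank ∂_1 = 7 − 6 = 1, and the invariant factors of ∂_1 are all 1, so H_0 = Z.
  H_1: rank ker ∂_1 − rank ∂_2 = (18 − 6) − 12 = 0, and ∂_2 has invariant factor 2 > 1, so H_1 = Z/2.
  H_2: rank ker ∂_2 − rank ∂_3 = (12 − 12) − 0 = 0, and there is no ∂_3, so H_2 = 0.

As a check, the Euler characteristic is 7 − 18 + 12 = 1, which agrees with 1 − 0 + 0 = 1.
(K is a triangulation of the real projective plane RP^2.)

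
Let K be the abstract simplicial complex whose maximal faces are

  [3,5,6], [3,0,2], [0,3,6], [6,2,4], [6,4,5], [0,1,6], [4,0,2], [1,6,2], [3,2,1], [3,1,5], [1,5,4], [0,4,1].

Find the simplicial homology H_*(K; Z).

H_0 ≅ Z,  H_1 ≅ Z/2Z,  H_2 = 0.

Order the vertices as 0 < 1 < 2 < 3 < 4 < 5 < 6. Listing each simplex with vertices in this order, K has dimension 2 with simplices:

  0-simplices (7): [0], [1], [2], [3], [4], [5], [6]
  1-simplices (18): [0,1], [0,2], [0,3], [0,4], [0,6], [1,2], [1,3], [1,4], [1,5], [1,6], [2,3], [2,4], [2,6], [3,5], [3,6], [4,5], [4,6], [5,6]
  2-simplices (12): [0,1,4], [0,1,6], [0,2,3], [0,2,4], [0,3,6], [1,2,3], [1,2,6], [1,3,5], [1,4,5], [2,4,6], [3,5,6], [4,5,6]

Hence C_0 ≅ Z^7, C_1 ≅ Z^18, C_2 ≅ Z^12.

∂_1: C_1 → C_0 is given by ∂[p,q] = [q] − [p]. For instance
  ∂[4,6] = [6] − [4].
This gives a 7×18 integer matrix of rank 6; reducing to Smith normal form yields diagonal entries (1,1,1,1,1,1).

The boundary map ∂_2: C_2 → C_1 acts by ∂[p,q,r] = [q,r] − [p,r] + [p,q]. For instance
  ∂[0,2,3] = [2,3] − [0,3] + [0,2],
  ∂[1,2,6] = [2,6] − [1,6] + [1,2].
This gives a 18×12 integer matrix of rank 12; reducing to Smith normal form yields diagonal entries (1,1,1,1,1,1,1,1,1,1,1,2).

Reading off H_k = ker ∂_k / im ∂_{k+1}:

  H_0: rank C_0 − rank ∂_1 = 7 − 6 = 1, and the invariant factors of ∂_1 are all 1, so H_0 ≅ Z.
  H_1: rank ker ∂_1 − rank ∂_2 = (18 − 6) − 12 = 0, and ∂_2 has invariant factor 2 > 1, so H_1 ≅ Z/2Z.
  H_2: rank ker ∂_2 − rank ∂_3 = (12 − 12) − 0 = 0, and there is no ∂_3, so H_2 ≅ 0.

As a check, the Euler characteristic is 7 − 18 + 12 = 1, which agrees with 1 − 0 + 0 = 1.
(K is a triangulation of the real projective plane RP^2.)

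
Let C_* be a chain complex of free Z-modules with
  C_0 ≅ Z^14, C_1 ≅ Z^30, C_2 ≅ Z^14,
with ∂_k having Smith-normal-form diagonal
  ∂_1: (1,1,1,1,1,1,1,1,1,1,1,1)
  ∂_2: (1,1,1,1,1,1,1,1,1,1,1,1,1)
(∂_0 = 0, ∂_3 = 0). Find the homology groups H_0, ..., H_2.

H_0: b_0 = 14 − 0 − 12 = 2; torsion from ∂_1 factors > 1: none. So H_0 = Z^2.
H_1: b_1 = 30 − 12 − 13 = 5; torsion from ∂_2 factors > 1: none. So H_1 = Z^5.
H_2: b_2 = 14 − 13 − 0 = 1; torsion from ∂_3 factors > 1: none. So H_2 = Z.

H_0 = Z^2,  H_1 = Z^5,  H_2 = Z.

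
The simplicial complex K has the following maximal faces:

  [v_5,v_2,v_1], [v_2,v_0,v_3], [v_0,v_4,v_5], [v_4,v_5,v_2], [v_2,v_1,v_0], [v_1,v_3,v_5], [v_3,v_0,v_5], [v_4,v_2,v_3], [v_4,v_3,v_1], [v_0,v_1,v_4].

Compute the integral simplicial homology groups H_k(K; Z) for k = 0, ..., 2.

We work with the vertex ordering v_0 < v_1 < v_2 < v_3 < v_4 < v_5. The simplices of K, each written with vertices in increasing order, are:

  0-simplices (6): [v_0], [v_1], [v_2], [v_3], [v_4], [v_5]
  1-simplices (15): (15 of them)
  2-simplices (10): [v_0,v_1,v_2], [v_0,v_1,v_4], [v_0,v_2,v_3], [v_0,v_3,v_5], [v_0,v_4,v_5], [v_1,v_2,v_5], [v_1,v_3,v_4], [v_1,v_3,v_5], [v_2,v_3,v_4], [v_2,v_4,v_5]

giving chain groups C_0 ≅ Z^6, C_1 ≅ Z^15, C_2 ≅ Z^10.

∂_1: C_1 → C_0 is given by ∂[p,q] = [q] − [p].
This gives a 6×15 integer matrix of rank 5; reducing to Smith normal form yields diagonal entries (1,1,1,1,1).

The boundary map ∂_2: C_2 → C_1 maps a triangle to the signed sum of its edges. For instance
  ∂[v_1,v_3,v_5] = [v_3,v_5] − [v_1,v_5] + [v_1,v_3],
  ∂[v_0,v_3,v_5] = [v_3,v_5] − [v_0,v_5] + [v_0,v_3].
This gives a 15×10 integer matrix of rank 10; reducing to Smith normal form yields diagonal entries (1,1,1,1,1,1,1,1,1,2).

Computing H_k = (kernel of ∂_k) / (image of ∂_{k+1}):

  H_0: rank C_0 − rank ∂_1 = 6 − 5 = 1, and the invariant factors of ∂_1 are all 1, so H_0 ≅ Z.
  H_1: rank ker ∂_1 − rank ∂_2 = (15 − 5) − 10 = 0, and ∂_2 has invariant factor 2 > 1, so H_1 ≅ Z/2Z.
  H_2: rank ker ∂_2 − rank ∂_3 = (10 − 10) − 0 = 0, and there is no ∂_3, so H_2 ≅ 0.

H_0 ≅ Z,  H_1 ≅ Z/2Z,  H_2 = 0.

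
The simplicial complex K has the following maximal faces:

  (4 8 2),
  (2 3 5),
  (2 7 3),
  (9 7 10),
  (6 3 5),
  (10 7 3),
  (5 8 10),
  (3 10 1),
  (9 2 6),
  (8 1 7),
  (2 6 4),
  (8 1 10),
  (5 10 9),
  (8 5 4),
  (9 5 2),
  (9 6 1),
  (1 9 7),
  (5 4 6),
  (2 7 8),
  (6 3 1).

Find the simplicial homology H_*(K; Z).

We work with the vertex ordering 1 < 2 < 3 < 4 < 5 < 6 < 7 < 8 < 9 < 10. The simplices of K, each written with vertices in increasing order, are:

  0-simplices (10): [1], [2], [3], [4], [5], [6], [7], [8], [9], [10]
  1-simplices (30): (30 of them)
  2-simplices (20): (20 of them)

so the chain groups are C_0 ≅ Z^10, C_1 ≅ Z^30, C_2 ≅ Z^20.

The boundary map ∂_1: C_1 → C_0 is given by ∂[p,q] = [q] − [p]. For instance
  ∂[1,7] = [7] − [1].
The resulting 10×30 matrix has rank 9, and its Smith normal form has invariant factors (1,1,1,1,1,1,1,1,1).

∂_2: C_2 → C_1 sends each 2-simplex [p,q,r] to [q,r] − [p,r] + [p,q]. For instance
  ∂[1,7,9] = [7,9] − [1,9] + [1,7],
  ∂[4,5,6] = [5,6] − [4,6] + [4,5].
As a 30×20 matrix over Z this has rank 20, with invariant factors (1,1,1,1,1,1,1,1,1,1,1,1,1,1,1,1,1,1,1,2).

Computing H_k = (kernel of ∂_k) / (image of ∂_{k+1}):

  H_0: rank C_0 − rank ∂_1 = 10 − 9 = 1, and the invariant factors of ∂_1 are all 1, so H_0 = Z.
  H_1: rank ker ∂_1 − rank ∂_2 = (30 − 9) − 20 = 1, and ∂_2 has invariant factor 2 > 1, so H_1 = Z ⊕ Z/2.
  H_2: rank ker ∂_2 − rank ∂_3 = (20 − 20) − 0 = 0, and there is no ∂_3, so H_2 = 0.

(K is a triangulation of the Klein bottle.)

H_0 ≅ Z,  H_1 ≅ Z ⊕ Z/2,  H_2 = 0.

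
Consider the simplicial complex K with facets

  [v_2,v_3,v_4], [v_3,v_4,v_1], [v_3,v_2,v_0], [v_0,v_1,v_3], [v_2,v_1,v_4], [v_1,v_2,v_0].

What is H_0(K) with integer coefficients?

Take the total order v_0 < v_1 < v_2 < v_3 < v_4 on the vertex set. Then K (dimension 2) consists of the simplices:

  0-simplices (5): [v_0], [v_1], [v_2], [v_3], [v_4]
  1-simplices (9): [v_0,v_1], [v_0,v_2], [v_0,v_3], [v_1,v_2], [v_1,v_3], [v_1,v_4], [v_2,v_3], [v_2,v_4], [v_3,v_4]
  2-simplices (6): [v_0,v_1,v_2], [v_0,v_1,v_3], [v_0,v_2,v_3], [v_1,v_2,v_4], [v_1,v_3,v_4], [v_2,v_3,v_4]

Hence C_0 ≅ Z^5, C_1 ≅ Z^9, C_2 ≅ Z^6.

The boundary map ∂_1: C_1 → C_0 is given by ∂[p,q] = [q] − [p].
The 5×9 boundary matrix has rank 4 and Smith normal form diag(1,1,1,1).

The boundary map ∂_2: C_2 → C_1 acts by ∂[p,q,r] = [q,r] − [p,r] + [p,q]. For instance
  ∂[v_0,v_1,v_2] = [v_1,v_2] − [v_0,v_2] + [v_0,v_1],
  ∂[v_1,v_2,v_4] = [v_2,v_4] − [v_1,v_4] + [v_1,v_2].
The 9×6 boundary matrix has rank 5 and Smith normal form diag(1,1,1,1,1).

From H_k ≅ ker(∂_k) / im(∂_{k+1}) we obtain:

  H_0: rank C_0 − rank ∂_1 = 5 − 4 = 1, and the invariant factors of ∂_1 are all 1, so H_0 = Z.

H_0 ≅ Z.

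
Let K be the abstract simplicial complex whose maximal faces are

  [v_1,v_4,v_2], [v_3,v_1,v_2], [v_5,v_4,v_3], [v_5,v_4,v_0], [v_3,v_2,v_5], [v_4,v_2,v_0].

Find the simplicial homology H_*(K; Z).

H_0 ≅ Z,  H_1 ≅ Z,  H_2 = 0.

We work with the vertex ordering v_0 < v_1 < v_2 < v_3 < v_4 < v_5. The simplices of K, each written with vertices in increasing order, are:

  0-simplices (6): [v_0], [v_1], [v_2], [v_3], [v_4], [v_5]
  1-simplices (12): [v_0,v_2], [v_0,v_4], [v_0,v_5], [v_1,v_2], [v_1,v_3], [v_1,v_4], [v_2,v_3], [v_2,v_4], [v_2,v_5], [v_3,v_4], [v_3,v_5], [v_4,v_5]
  2-simplices (6): [v_0,v_2,v_4], [v_0,v_4,v_5], [v_1,v_2,v_3], [v_1,v_2,v_4], [v_2,v_3,v_5], [v_3,v_4,v_5]

giving chain groups C_0 ≅ Z^6, C_1 ≅ Z^12, C_2 ≅ Z^6.

The boundary map ∂_1: C_1 → C_0 is given by ∂[p,q] = [q] − [p]. For instance
  ∂[v_0,v_5] = [v_5] − [v_0].
As a 6×12 matrix over Z this has rank 5, with invariant factors (1,1,1,1,1).

Boundary ∂_2: C_2 → C_1 maps a triangle to the signed sum of its edges. For instance
  ∂[v_3,v_4,v_5] = [v_4,v_5] − [v_3,v_5] + [v_3,v_4],
  ∂[v_2,v_3,v_5] = [v_3,v_5] − [v_2,v_5] + [v_2,v_3].
The resulting 12×6 matrix has rank 6, and its Smith normal form has invariant factors (1,1,1,1,1,1).

Computing H_k = (kernel of ∂_k) / (image of ∂_{k+1}):

  H_0: rank C_0 − rank ∂_1 = 6 − 5 = 1, and the invariant factors of ∂_1 are all 1, so H_0 ≅ Z.
  H_1: rank ker ∂_1 − rank ∂_2 = (12 − 5) − 6 = 1, and the invariant factors of ∂_2 are all 1, so H_1 ≅ Z.
  H_2: rank ker ∂_2 − rank ∂_3 = (6 − 6) − 0 = 0, and there is no ∂_3, so H_2 ≅ 0.

As a check, the Euler characteristic is 6 − 12 + 6 = 0, which agrees with 1 − 1 + 0 = 0.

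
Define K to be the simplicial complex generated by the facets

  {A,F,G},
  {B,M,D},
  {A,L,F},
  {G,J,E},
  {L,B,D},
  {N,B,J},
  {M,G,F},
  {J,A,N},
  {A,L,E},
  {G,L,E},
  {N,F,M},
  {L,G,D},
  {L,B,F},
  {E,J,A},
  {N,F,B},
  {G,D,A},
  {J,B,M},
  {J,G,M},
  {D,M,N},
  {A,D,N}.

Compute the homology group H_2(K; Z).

K has 10 vertices, 30 edges, 20 triangles.
rank ∂_2 = 20, rank ∂_3 = 0 ⇒ b_2 = 20 − 20 − 0 = 0. So H_2 ≅ 0.

H_2 ≅ 0.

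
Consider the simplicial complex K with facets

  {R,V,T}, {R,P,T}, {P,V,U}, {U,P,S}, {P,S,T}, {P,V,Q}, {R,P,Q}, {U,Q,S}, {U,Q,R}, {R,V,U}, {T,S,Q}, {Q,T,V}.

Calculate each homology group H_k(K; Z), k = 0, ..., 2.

H_0 = Z,  H_1 = Z/2,  H_2 = 0.

Take the total order P < Q < R < S < T < U < V on the vertex set. Then K (dimension 2) consists of the simplices:

  0-simplices (7): P, Q, R, S, T, U, V
  1-simplices (18): PQ, PR, PS, PT, PU, PV, QR, QS, QT, QU, QV, RT, RU, RV, ST, SU, TV, UV
  2-simplices (12): PQR, PQV, PRT, PST, PSU, PUV, QRU, QST, QSU, QTV, RTV, RUV

so the chain groups are C_0 ≅ Z^7, C_1 ≅ Z^18, C_2 ≅ Z^12.

The boundary map ∂_1: C_1 → C_0 is given by ∂[p,q] = [q] − [p].
This gives a 7×18 integer matrix of rank 6; reducing to Smith normal form yields diagonal entries (1,1,1,1,1,1).

The boundary map ∂_2: C_2 → C_1 acts by ∂[p,q,r] = [q,r] − [p,r] + [p,q]. For instance
  ∂PQR = QR − PR + PQ,
  ∂PRT = RT − PT + PR.
The resulting 18×12 matrix has rank 12, and its Smith normal form has invariant factors (1,1,1,1,1,1,1,1,1,1,1,2).

From H_k ≅ ker(∂_k) / im(∂_{k+1}) we obtain:

  H_0: rank C_0 − rank ∂_1 = 7 − 6 = 1, and the invariant factors of ∂_1 are all 1, so H_0 ≅ Z.
  H_1: rank ker ∂_1 − rank ∂_2 = (18 − 6) − 12 = 0, and ∂_2 has invariant factor 2 > 1, so H_1 ≅ Z/2.
  H_2: rank ker ∂_2 − rank ∂_3 = (12 − 12) − 0 = 0, and there is no ∂_3, so H_2 ≅ 0.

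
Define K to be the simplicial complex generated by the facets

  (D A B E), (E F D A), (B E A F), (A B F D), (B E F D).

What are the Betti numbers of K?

We work with the vertex ordering A < B < D < E < F. The simplices of K, each written with vertices in increasing order, are:

  0-simplices (5): A, B, D, E, F
  1-simplices (10): AB, AD, AE, AF, BD, BE, BF, DE, DF, EF
  2-simplices (10): ABD, ABE, ABF, ADE, ADF, AEF, BDE, BDF, BEF, DEF
  3-simplices (5): ABDE, ABDF, ABEF, ADEF, BDEF

Hence C_0 ≅ Z^5, C_1 ≅ Z^10, C_2 ≅ Z^10, C_3 ≅ Z^5.

The boundary map ∂_1: C_1 → C_0 is given by ∂[p,q] = [q] − [p]. For instance
  ∂DE = E − D.
The resulting 5×10 matrix has rank 4, and its Smith normal form has invariant factors (1,1,1,1).

Boundary ∂_2: C_2 → C_1 maps a triangle to the signed sum of its edges. For instance
  ∂AEF = EF − AF + AE,
  ∂BDE = DE − BE + BD.
The resulting 10×10 matrix has rank 6, and its Smith normal form has invariant factors (1,1,1,1,1,1).

Boundary ∂_3: C_3 → C_2 sends each 3-simplex σ to the alternating sum Σ_i (−1)^i (σ with its i-th vertex removed). For instance
  ∂ABDE = BDE − ADE + ABE − ABD,
  ∂ADEF = DEF − AEF + ADF − ADE.
The 10×5 boundary matrix has rank 4 and Smith normal form diag(1,1,1,1).

Reading off H_k = ker ∂_k / im ∂_{k+1}:

  H_0: rank C_0 − rank ∂_1 = 5 − 4 = 1, and the invariant factors of ∂_1 are all 1, so H_0 ≅ Z.
  H_1: rank ker ∂_1 − rank ∂_2 = (10 − 4) − 6 = 0, and the invariant factors of ∂_2 are all 1, so H_1 ≅ 0.
  H_2: rank ker ∂_2 − rank ∂_3 = (10 − 6) − 4 = 0, and the invariant factors of ∂_3 are all 1, so H_2 ≅ 0.
  H_3: rank ker ∂_3 − rank ∂_4 = (5 − 4) − 0 = 1, and there is no ∂_4, so H_3 ≅ Z.

Hence the Betti numbers are b_0 = 1, b_1 = 0, b_2 = 0, b_3 = 1.

b_0 = 1, b_1 = 0, b_2 = 0, b_3 = 1.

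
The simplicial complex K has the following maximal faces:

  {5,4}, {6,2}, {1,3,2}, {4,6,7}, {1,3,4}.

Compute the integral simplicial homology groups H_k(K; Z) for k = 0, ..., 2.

H_0 = Z,  H_1 = Z,  H_2 = 0.

Take the total order 1 < 2 < 3 < 4 < 5 < 6 < 7 on the vertex set. Then K (dimension 2) consists of the simplices:

  0-simplices (7): [1], [2], [3], [4], [5], [6], [7]
  1-simplices (10): [1,2], [1,3], [1,4], [2,3], [2,6], [3,4], [4,5], [4,6], [4,7], [6,7]
  2-simplices (3): [1,2,3], [1,3,4], [4,6,7]

so the chain groups are C_0 ≅ Z^7, C_1 ≅ Z^10, C_2 ≅ Z^3.

∂_1: C_1 → C_0 sends each edge [p,q] (with p < q) to q − p.
The resulting 7×10 matrix has rank 6, and its Smith normal form has invariant factors (1,1,1,1,1,1).

The boundary map ∂_2: C_2 → C_1 acts by ∂[p,q,r] = [q,r] − [p,r] + [p,q]. For instance
  ∂[1,2,3] = [2,3] − [1,3] + [1,2],
  ∂[4,6,7] = [6,7] − [4,7] + [4,6].
This gives a 10×3 integer matrix of rank 3; reducing to Smith normal form yields diagonal entries (1,1,1).

Computing H_k = (kernel of ∂_k) / (image of ∂_{k+1}):

  H_0: rank C_0 − rank ∂_1 = 7 − 6 = 1, and the invariant factors of ∂_1 are all 1, so H_0 ≅ Z.
  H_1: rank ker ∂_1 − rank ∂_2 = (10 − 6) − 3 = 1, and the invariant factors of ∂_2 are all 1, so H_1 ≅ Z.
  H_2: rank ker ∂_2 − rank ∂_3 = (3 − 3) − 0 = 0, and there is no ∂_3, so H_2 ≅ 0.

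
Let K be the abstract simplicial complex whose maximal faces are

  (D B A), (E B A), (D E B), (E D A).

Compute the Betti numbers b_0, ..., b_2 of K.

b_0 = 1, b_1 = 0, b_2 = 1.

We work with the vertex ordering A < B < D < E. The simplices of K, each written with vertices in increasing order, are:

  0-simplices (4): A, B, D, E
  1-simplices (6): AB, AD, AE, BD, BE, DE
  2-simplices (4): ABD, ABE, ADE, BDE

giving chain groups C_0 ≅ Z^4, C_1 ≅ Z^6, C_2 ≅ Z^4.

The boundary map ∂_1: C_1 → C_0 maps an edge to its endpoints' difference, ∂[p,q] = q − p.
As a 4×6 matrix over Z this has rank 3, with invariant factors (1,1,1).

Boundary ∂_2: C_2 → C_1 maps a triangle to the signed sum of its edges. For instance
  ∂BDE = DE − BE + BD,
  ∂ABD = BD − AD + AB.
As a 6×4 matrix over Z this has rank 3, with invariant factors (1,1,1).

From H_k ≅ ker(∂_k) / im(∂_{k+1}) we obtain:

  H_0: rank C_0 − rank ∂_1 = 4 − 3 = 1, and the invariant factors of ∂_1 are all 1, so H_0 ≅ Z.
  H_1: rank ker ∂_1 − rank ∂_2 = (6 − 3) − 3 = 0, and the invariant factors of ∂_2 are all 1, so H_1 ≅ 0.
  H_2: rank ker ∂_2 − rank ∂_3 = (4 − 3) − 0 = 1, and there is no ∂_3, so H_2 ≅ Z.

Hence the Betti numbers are b_0 = 1, b_1 = 0, b_2 = 1.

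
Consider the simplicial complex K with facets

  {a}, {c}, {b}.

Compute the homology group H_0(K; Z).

H_0 = Z^3.

Fix the vertex order a < b < c and write every simplex with vertices in increasing order. Then dim K = 0 and the simplices of K are:

  0-simplices (3): a, b, c

so the chain groups are C_0 ≅ Z^3.

Reading off H_k = ker ∂_k / im ∂_{k+1}:

  H_0: rank C_0 − rank ∂_1 = 3 − 0 = 3, and there is no ∂_1, so H_0 = Z^3.

(K is a triangulation of a set of 3 points.)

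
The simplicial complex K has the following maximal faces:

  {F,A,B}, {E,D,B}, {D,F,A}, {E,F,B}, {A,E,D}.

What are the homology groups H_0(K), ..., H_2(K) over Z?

We work with the vertex ordering A < B < D < E < F. The simplices of K, each written with vertices in increasing order, are:

  0-simplices (5): A, B, D, E, F
  1-simplices (10): AB, AD, AE, AF, BD, BE, BF, DE, DF, EF
  2-simplices (5): ABF, ADE, ADF, BDE, BEF

Hence C_0 ≅ Z^5, C_1 ≅ Z^10, C_2 ≅ Z^5.

The boundary map ∂_1: C_1 → C_0 is given by ∂[p,q] = [q] − [p]. For instance
  ∂BE = E − B.
As a 5×10 matrix over Z this has rank 4, with invariant factors (1,1,1,1).

∂_2: C_2 → C_1 sends each 2-simplex [p,q,r] to [q,r] − [p,r] + [p,q]. For instance
  ∂ADE = DE − AE + AD,
  ∂ADF = DF − AF + AD.
The 10×5 boundary matrix has rank 5 and Smith normal form diag(1,1,1,1,1).

Now H_k = ker ∂_k / im ∂_{k+1}, so:

  H_0: rank C_0 − rank ∂_1 = 5 − 4 = 1, and the invariant factors of ∂_1 are all 1, so H_0 = Z.
  H_1: rank ker ∂_1 − rank ∂_2 = (10 − 4) − 5 = 1, and the invariant factors of ∂_2 are all 1, so H_1 = Z.
  H_2: rank ker ∂_2 − rank ∂_3 = (5 − 5) − 0 = 0, and there is no ∂_3, so H_2 = 0.

(K is a triangulation of the Möbius band.)

H_0 ≅ Z,  H_1 ≅ Z,  H_2 = 0.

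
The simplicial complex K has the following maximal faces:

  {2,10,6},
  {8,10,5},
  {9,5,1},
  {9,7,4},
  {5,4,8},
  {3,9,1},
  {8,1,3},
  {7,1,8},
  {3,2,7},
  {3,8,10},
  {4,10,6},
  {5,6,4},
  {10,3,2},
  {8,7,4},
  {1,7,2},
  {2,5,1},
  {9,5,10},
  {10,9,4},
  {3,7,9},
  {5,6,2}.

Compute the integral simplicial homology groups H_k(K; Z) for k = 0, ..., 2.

H_0 = Z,  H_1 = Z ⊕ Z_2,  H_2 = 0.

Order the vertices as 1 < 2 < 3 < 4 < 5 < 6 < 7 < 8 < 9 < 10. Listing each simplex with vertices in this order, K has dimension 2 with simplices:

  0-simplices (10): [1], [2], [3], [4], [5], [6], [7], [8], [9], [10]
  1-simplices (30): (30 of them)
  2-simplices (20): (20 of them)

giving chain groups C_0 ≅ Z^10, C_1 ≅ Z^30, C_2 ≅ Z^20.

Boundary ∂_1: C_1 → C_0 sends each edge [p,q] (with p < q) to q − p. For instance
  ∂[5,10] = [10] − [5].
As a 10×30 matrix over Z this has rank 9, with invariant factors (1,1,1,1,1,1,1,1,1).

∂_2: C_2 → C_1 sends each 2-simplex [p,q,r] to [q,r] − [p,r] + [p,q]. For instance
  ∂[1,2,7] = [2,7] − [1,7] + [1,2],
  ∂[1,3,9] = [3,9] − [1,9] + [1,3].
As a 30×20 matrix over Z this has rank 20, with invariant factors (1,1,1,1,1,1,1,1,1,1,1,1,1,1,1,1,1,1,1,2).

Now H_k = ker ∂_k / im ∂_{k+1}, so:

  H_0: rank C_0 − rank ∂_1 = 10 − 9 = 1, and the invariant factors of ∂_1 are all 1, so H_0 = Z.
  H_1: rank ker ∂_1 − rank ∂_2 = (30 − 9) − 20 = 1, and ∂_2 has invariant factor 2 > 1, so H_1 = Z ⊕ Z_2.
  H_2: rank ker ∂_2 − rank ∂_3 = (20 − 20) − 0 = 0, and there is no ∂_3, so H_2 = 0.

As a check, the Euler characteristic is 10 − 30 + 20 = 0, which agrees with 1 − 1 + 0 = 0.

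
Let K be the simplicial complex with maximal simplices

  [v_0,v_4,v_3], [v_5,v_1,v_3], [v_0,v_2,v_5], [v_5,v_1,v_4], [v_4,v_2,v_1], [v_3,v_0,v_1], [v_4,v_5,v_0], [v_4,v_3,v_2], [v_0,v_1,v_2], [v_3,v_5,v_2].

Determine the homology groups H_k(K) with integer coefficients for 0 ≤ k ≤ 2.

H_0 = Z,  H_1 = Z/2,  H_2 = 0.

K has 6 vertices, 15 edges, 10 triangles.
rank ∂_0 = 0, rank ∂_1 = 5 ⇒ b_0 = 6 − 0 − 5 = 1; all invariant factors of ∂_1 are 1 so no torsion. So H_0 = Z.
rank ∂_1 = 5, rank ∂_2 = 10 ⇒ b_1 = 15 − 5 − 10 = 0; ∂_2 has invariant factor(s) [2] giving torsion. So H_1 = Z/2.
rank ∂_2 = 10, rank ∂_3 = 0 ⇒ b_2 = 10 − 10 − 0 = 0. So H_2 = 0.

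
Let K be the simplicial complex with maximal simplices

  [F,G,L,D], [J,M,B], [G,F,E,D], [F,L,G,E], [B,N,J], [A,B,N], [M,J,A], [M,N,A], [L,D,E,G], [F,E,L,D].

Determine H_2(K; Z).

Order the vertices as A < B < D < E < F < G < J < L < M < N. Listing each simplex with vertices in this order, K has dimension 3 with simplices:

  0-simplices (10): A, B, D, E, F, G, J, L, M, N
  1-simplices (20): AB, AJ, AM, AN, BJ, BM, BN, DE, DF, DG, DL, EF, EG, EL, FG, FL, GL, JM, JN, MN
  2-simplices (15): ABN, AJM, AMN, BJM, BJN, DEF, DEG, DEL, DFG, DFL, DGL, EFG, EFL, EGL, FGL
  3-simplices (5): DEFG, DEFL, DEGL, DFGL, EFGL

giving chain groups C_0 ≅ Z^10, C_1 ≅ Z^20, C_2 ≅ Z^15, C_3 ≅ Z^5.

The boundary map ∂_1: C_1 → C_0 is given by ∂[p,q] = [q] − [p]. For instance
  ∂AB = B − A.
This gives a 10×20 integer matrix of rank 8; reducing to Smith normal form yields diagonal entries (1,1,1,1,1,1,1,1).

Boundary ∂_2: C_2 → C_1 maps a triangle to the signed sum of its edges. For instance
  ∂AJM = JM − AM + AJ,
  ∂ABN = BN − AN + AB.
The resulting 20×15 matrix has rank 11, and its Smith normal form has invariant factors (1,1,1,1,1,1,1,1,1,1,1).

The boundary map ∂_3: C_3 → C_2 sends each 3-simplex σ to the alternating sum Σ_i (−1)^i (σ with its i-th vertex removed). For instance
  ∂DEGL = EGL − DGL + DEL − DEG,
  ∂EFGL = FGL − EGL + EFL − EFG.
The resulting 15×5 matrix has rank 4, and its Smith normal form has invariant factors (1,1,1,1).

From H_k ≅ ker(∂_k) / im(∂_{k+1}) we obtain:

  H_2: rank ker ∂_2 − rank ∂_3 = (15 − 11) − 4 = 0, and the invariant factors of ∂_3 are all 1, so H_2 ≅ 0.

H_2 ≅ 0.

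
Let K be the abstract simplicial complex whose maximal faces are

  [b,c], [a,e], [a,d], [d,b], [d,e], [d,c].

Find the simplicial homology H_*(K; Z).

We work with the vertex ordering a < b < c < d < e. The simplices of K, each written with vertices in increasing order, are:

  0-simplices (5): a, b, c, d, e
  1-simplices (6): ad, ae, bc, bd, cd, de

giving chain groups C_0 ≅ Z^5, C_1 ≅ Z^6.

∂_1: C_1 → C_0 sends each edge [p,q] (with p < q) to q − p.
As a 5×6 matrix over Z this has rank 4, with invariant factors (1,1,1,1).

Now H_k = ker ∂_k / im ∂_{k+1}, so:

  H_0: rank C_0 − rank ∂_1 = 5 − 4 = 1, and the invariant factors of ∂_1 are all 1, so H_0 ≅ Z.
  H_1: rank ker ∂_1 − rank ∂_2 = (6 − 4) − 0 = 2, and there is no ∂_2, so H_1 ≅ Z^2.

H_0 ≅ Z,  H_1 ≅ Z^2.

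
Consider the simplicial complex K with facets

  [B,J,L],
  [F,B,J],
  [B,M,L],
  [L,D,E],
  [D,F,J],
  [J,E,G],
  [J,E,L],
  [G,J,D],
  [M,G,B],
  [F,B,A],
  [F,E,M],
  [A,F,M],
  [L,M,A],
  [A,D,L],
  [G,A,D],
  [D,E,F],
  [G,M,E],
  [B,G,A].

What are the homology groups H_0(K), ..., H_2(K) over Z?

Order the vertices as A < B < D < E < F < G < J < L < M. Listing each simplex with vertices in this order, K has dimension 2 with simplices:

  0-simplices (9): A, B, D, E, F, G, J, L, M
  1-simplices (27): AB, AD, AF, AG, AL, AM, BF, BG, BJ, BL, BM, DE, DF, DG, DJ, DL, EF, EG, EJ, EL, EM, FJ, FM, GJ, GM, JL, LM
  2-simplices (18): ABF, ABG, ADG, ADL, AFM, ALM, BFJ, BGM, BJL, BLM, DEF, DEL, DFJ, DGJ, EFM, EGJ, EGM, EJL

giving chain groups C_0 ≅ Z^9, C_1 ≅ Z^27, C_2 ≅ Z^18.

∂_1: C_1 → C_0 sends each edge [p,q] (with p < q) to q − p. For instance
  ∂AM = M − A.
The resulting 9×27 matrix has rank 8, and its Smith normal form has invariant factors (1,1,1,1,1,1,1,1).

∂_2: C_2 → C_1 maps a triangle to the signed sum of its edges. For instance
  ∂EFM = FM − EM + EF,
  ∂ALM = LM − AM + AL.
As a 27×18 matrix over Z this has rank 18, with invariant factors (1,1,1,1,1,1,1,1,1,1,1,1,1,1,1,1,1,2).

Computing H_k = (kernel of ∂_k) / (image of ∂_{k+1}):

  H_0: rank C_0 − rank ∂_1 = 9 − 8 = 1, and the invariant factors of ∂_1 are all 1, so H_0 = Z.
  H_1: rank ker ∂_1 − rank ∂_2 = (27 − 8) − 18 = 1, and ∂_2 has invariant factor 2 > 1, so H_1 = Z ⊕ Z/2.
  H_2: rank ker ∂_2 − rank ∂_3 = (18 − 18) − 0 = 0, and there is no ∂_3, so H_2 = 0.

(K is a triangulation of the Klein bottle.)

H_0 = Z,  H_1 = Z ⊕ Z/2,  H_2 = 0.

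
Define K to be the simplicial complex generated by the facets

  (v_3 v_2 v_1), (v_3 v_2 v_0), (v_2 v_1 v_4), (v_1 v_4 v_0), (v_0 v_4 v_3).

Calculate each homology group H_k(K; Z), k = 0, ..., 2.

We work with the vertex ordering v_0 < v_1 < v_2 < v_3 < v_4. The simplices of K, each written with vertices in increasing order, are:

  0-simplices (5): [v_0], [v_1], [v_2], [v_3], [v_4]
  1-simplices (10): [v_0,v_1], [v_0,v_2], [v_0,v_3], [v_0,v_4], [v_1,v_2], [v_1,v_3], [v_1,v_4], [v_2,v_3], [v_2,v_4], [v_3,v_4]
  2-simplices (5): [v_0,v_1,v_4], [v_0,v_2,v_3], [v_0,v_3,v_4], [v_1,v_2,v_3], [v_1,v_2,v_4]

so the chain groups are C_0 ≅ Z^5, C_1 ≅ Z^10, C_2 ≅ Z^5.

The boundary map ∂_1: C_1 → C_0 sends each edge [p,q] (with p < q) to q − p. For instance
  ∂[v_1,v_4] = [v_4] − [v_1].
The resulting 5×10 matrix has rank 4, and its Smith normal form has invariant factors (1,1,1,1).

Boundary ∂_2: C_2 → C_1 maps a triangle to the signed sum of its edges. For instance
  ∂[v_0,v_2,v_3] = [v_2,v_3] − [v_0,v_3] + [v_0,v_2],
  ∂[v_0,v_1,v_4] = [v_1,v_4] − [v_0,v_4] + [v_0,v_1].
As a 10×5 matrix over Z this has rank 5, with invariant factors (1,1,1,1,1).

Reading off H_k = ker ∂_k / im ∂_{k+1}:

  H_0: rank C_0 − rank ∂_1 = 5 − 4 = 1, and the invariant factors of ∂_1 are all 1, so H_0 = Z.
  H_1: rank ker ∂_1 − rank ∂_2 = (10 − 4) − 5 = 1, and the invariant factors of ∂_2 are all 1, so H_1 = Z.
  H_2: rank ker ∂_2 − rank ∂_3 = (5 − 5) − 0 = 0, and there is no ∂_3, so H_2 = 0.

As a check, the Euler characteristic is 5 − 10 + 5 = 0, which agrees with 1 − 1 + 0 = 0.
(K is a triangulation of the Möbius band.)

H_0 ≅ Z,  H_1 ≅ Z,  H_2 = 0.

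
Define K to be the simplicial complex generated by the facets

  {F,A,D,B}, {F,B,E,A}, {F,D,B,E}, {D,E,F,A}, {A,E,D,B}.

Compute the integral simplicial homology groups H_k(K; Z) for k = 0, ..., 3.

We work with the vertex ordering A < B < D < E < F. The simplices of K, each written with vertices in increasing order, are:

  0-simplices (5): A, B, D, E, F
  1-simplices (10): AB, AD, AE, AF, BD, BE, BF, DE, DF, EF
  2-simplices (10): ABD, ABE, ABF, ADE, ADF, AEF, BDE, BDF, BEF, DEF
  3-simplices (5): ABDE, ABDF, ABEF, ADEF, BDEF

so the chain groups are C_0 ≅ Z^5, C_1 ≅ Z^10, C_2 ≅ Z^10, C_3 ≅ Z^5.

∂_1: C_1 → C_0 maps an edge to its endpoints' difference, ∂[p,q] = q − p.
The 5×10 boundary matrix has rank 4 and Smith normal form diag(1,1,1,1).

∂_2: C_2 → C_1 acts by ∂[p,q,r] = [q,r] − [p,r] + [p,q]. For instance
  ∂BEF = EF − BF + BE,
  ∂ABF = BF − AF + AB.
The resulting 10×10 matrix has rank 6, and its Smith normal form has invariant factors (1,1,1,1,1,1).

The boundary map ∂_3: C_3 → C_2 sends each 3-simplex σ to the alternating sum Σ_i (−1)^i (σ with its i-th vertex removed). For instance
  ∂BDEF = DEF − BEF + BDF − BDE,
  ∂ABDF = BDF − ADF + ABF − ABD.
As a 10×5 matrix over Z this has rank 4, with invariant factors (1,1,1,1).

Now H_k = ker ∂_k / im ∂_{k+1}, so:

  H_0: rank C_0 − rank ∂_1 = 5 − 4 = 1, and the invariant factors of ∂_1 are all 1, so H_0 = Z.
  H_1: rank ker ∂_1 − rank ∂_2 = (10 − 4) − 6 = 0, and the invariant factors of ∂_2 are all 1, so H_1 = 0.
  H_2: rank ker ∂_2 − rank ∂_3 = (10 − 6) − 4 = 0, and the invariant factors of ∂_3 are all 1, so H_2 = 0.
  H_3: rank ker ∂_3 − rank ∂_4 = (5 − 4) − 0 = 1, and there is no ∂_4, so H_3 = Z.

H_0 ≅ Z,  H_1 = 0,  H_2 = 0,  H_3 ≅ Z.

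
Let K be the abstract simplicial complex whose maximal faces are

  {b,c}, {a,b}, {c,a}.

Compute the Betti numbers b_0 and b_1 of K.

b_0 = 1, b_1 = 1.

K has 3 vertices, 3 edges.
rank ∂_0 = 0, rank ∂_1 = 2 ⇒ b_0 = 3 − 0 − 2 = 1; all invariant factors of ∂_1 are 1 so no torsion. So H_0 = Z.
rank ∂_1 = 2, rank ∂_2 = 0 ⇒ b_1 = 3 − 2 − 0 = 1. So H_1 = Z.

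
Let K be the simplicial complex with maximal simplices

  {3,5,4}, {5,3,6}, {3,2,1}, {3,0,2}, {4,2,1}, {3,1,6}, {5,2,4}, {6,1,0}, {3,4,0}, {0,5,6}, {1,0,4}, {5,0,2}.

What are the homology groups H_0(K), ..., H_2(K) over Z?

We work with the vertex ordering 0 < 1 < 2 < 3 < 4 < 5 < 6. The simplices of K, each written with vertices in increasing order, are:

  0-simplices (7): [0], [1], [2], [3], [4], [5], [6]
  1-simplices (18): [0,1], [0,2], [0,3], [0,4], [0,5], [0,6], [1,2], [1,3], [1,4], [1,6], [2,3], [2,4], [2,5], [3,4], [3,5], [3,6], [4,5], [5,6]
  2-simplices (12): [0,1,4], [0,1,6], [0,2,3], [0,2,5], [0,3,4], [0,5,6], [1,2,3], [1,2,4], [1,3,6], [2,4,5], [3,4,5], [3,5,6]

Hence C_0 ≅ Z^7, C_1 ≅ Z^18, C_2 ≅ Z^12.

The boundary map ∂_1: C_1 → C_0 is given by ∂[p,q] = [q] − [p].
The 7×18 boundary matrix has rank 6 and Smith normal form diag(1,1,1,1,1,1).

The boundary map ∂_2: C_2 → C_1 sends each 2-simplex [p,q,r] to [q,r] − [p,r] + [p,q]. For instance
  ∂[1,2,3] = [2,3] − [1,3] + [1,2],
  ∂[0,2,5] = [2,5] − [0,5] + [0,2].
This gives a 18×12 integer matrix of rank 12; reducing to Smith normal form yields diagonal entries (1,1,1,1,1,1,1,1,1,1,1,2).

Computing H_k = (kernel of ∂_k) / (image of ∂_{k+1}):

  H_0: rank C_0 − rank ∂_1 = 7 − 6 = 1, and the invariant factors of ∂_1 are all 1, so H_0 ≅ Z.
  H_1: rank ker ∂_1 − rank ∂_2 = (18 − 6) − 12 = 0, and ∂_2 has invariant factor 2 > 1, so H_1 ≅ Z_2.
  H_2: rank ker ∂_2 − rank ∂_3 = (12 − 12) − 0 = 0, and there is no ∂_3, so H_2 ≅ 0.

As a check, the Euler characteristic is 7 − 18 + 12 = 1, which agrees with 1 − 0 + 0 = 1.
(K is a triangulation of the real projective plane RP^2.)

H_0 ≅ Z,  H_1 ≅ Z_2,  H_2 = 0.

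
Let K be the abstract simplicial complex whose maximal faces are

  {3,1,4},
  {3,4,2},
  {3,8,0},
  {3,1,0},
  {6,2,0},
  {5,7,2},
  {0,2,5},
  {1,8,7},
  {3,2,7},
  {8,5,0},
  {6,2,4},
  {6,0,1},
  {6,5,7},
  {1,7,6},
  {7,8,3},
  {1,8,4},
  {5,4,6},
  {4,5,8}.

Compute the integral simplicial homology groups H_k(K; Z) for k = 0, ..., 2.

Order the vertices as 0 < 1 < 2 < 3 < 4 < 5 < 6 < 7 < 8. Listing each simplex with vertices in this order, K has dimension 2 with simplices:

  0-simplices (9): [0], [1], [2], [3], [4], [5], [6], [7], [8]
  1-simplices (27): (27 of them)
  2-simplices (18): [0,1,3], [0,1,6], [0,2,5], [0,2,6], [0,3,8], [0,5,8], [1,3,4], [1,4,8], [1,6,7], [1,7,8], [2,3,4], [2,3,7], [2,4,6], [2,5,7], [3,7,8], [4,5,6], [4,5,8], [5,6,7]

giving chain groups C_0 ≅ Z^9, C_1 ≅ Z^27, C_2 ≅ Z^18.

Boundary ∂_1: C_1 → C_0 is given by ∂[p,q] = [q] − [p]. For instance
  ∂[4,6] = [6] − [4].
The resulting 9×27 matrix has rank 8, and its Smith normal form has invariant factors (1,1,1,1,1,1,1,1).

Boundary ∂_2: C_2 → C_1 acts by ∂[p,q,r] = [q,r] − [p,r] + [p,q]. For instance
  ∂[1,3,4] = [3,4] − [1,4] + [1,3],
  ∂[0,1,6] = [1,6] − [0,6] + [0,1].
The 27×18 boundary matrix has rank 18 and Smith normal form diag(1,1,1,1,1,1,1,1,1,1,1,1,1,1,1,1,1,2).

Now H_k = ker ∂_k / im ∂_{k+1}, so:

  H_0: rank C_0 − rank ∂_1 = 9 − 8 = 1, and the invariant factors of ∂_1 are all 1, so H_0 = Z.
  H_1: rank ker ∂_1 − rank ∂_2 = (27 − 8) − 18 = 1, and ∂_2 has invariant factor 2 > 1, so H_1 = Z ⊕ Z/2.
  H_2: rank ker ∂_2 − rank ∂_3 = (18 − 18) − 0 = 0, and there is no ∂_3, so H_2 = 0.

H_0 = Z,  H_1 = Z ⊕ Z/2,  H_2 = 0.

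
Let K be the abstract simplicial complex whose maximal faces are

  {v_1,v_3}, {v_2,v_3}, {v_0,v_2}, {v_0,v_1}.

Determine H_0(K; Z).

We work with the vertex ordering v_0 < v_1 < v_2 < v_3. The simplices of K, each written with vertices in increasing order, are:

  0-simplices (4): [v_0], [v_1], [v_2], [v_3]
  1-simplices (4): [v_0,v_1], [v_0,v_2], [v_1,v_3], [v_2,v_3]

Hence C_0 ≅ Z^4, C_1 ≅ Z^4.

Boundary ∂_1: C_1 → C_0 is given by ∂[p,q] = [q] − [p].
The 4×4 boundary matrix has rank 3 and Smith normal form diag(1,1,1).

Computing H_k = (kernel of ∂_k) / (image of ∂_{k+1}):

  H_0: rank C_0 − rank ∂_1 = 4 − 3 = 1, and the invariant factors of ∂_1 are all 1, so H_0 ≅ Z.

(K is a triangulation of the circle S^1.)

H_0 = Z.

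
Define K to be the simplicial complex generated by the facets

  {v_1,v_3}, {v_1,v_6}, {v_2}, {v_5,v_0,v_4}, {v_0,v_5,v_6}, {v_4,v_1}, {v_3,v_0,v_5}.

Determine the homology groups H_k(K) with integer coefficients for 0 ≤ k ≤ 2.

H_0 = Z^2,  H_1 = Z^2,  H_2 = 0.

We work with the vertex ordering v_0 < v_1 < v_2 < v_3 < v_4 < v_5 < v_6. The simplices of K, each written with vertices in increasing order, are:

  0-simplices (7): [v_0], [v_1], [v_2], [v_3], [v_4], [v_5], [v_6]
  1-simplices (10): [v_0,v_3], [v_0,v_4], [v_0,v_5], [v_0,v_6], [v_1,v_3], [v_1,v_4], [v_1,v_6], [v_3,v_5], [v_4,v_5], [v_5,v_6]
  2-simplices (3): [v_0,v_3,v_5], [v_0,v_4,v_5], [v_0,v_5,v_6]

Hence C_0 ≅ Z^7, C_1 ≅ Z^10, C_2 ≅ Z^3.

Boundary ∂_1: C_1 → C_0 is given by ∂[p,q] = [q] − [p]. For instance
  ∂[v_0,v_6] = [v_6] − [v_0].
As a 7×10 matrix over Z this has rank 5, with invariant factors (1,1,1,1,1).

The boundary map ∂_2: C_2 → C_1 acts by ∂[p,q,r] = [q,r] − [p,r] + [p,q]. For instance
  ∂[v_0,v_5,v_6] = [v_5,v_6] − [v_0,v_6] + [v_0,v_5],
  ∂[v_0,v_3,v_5] = [v_3,v_5] − [v_0,v_5] + [v_0,v_3].
This gives a 10×3 integer matrix of rank 3; reducing to Smith normal form yields diagonal entries (1,1,1).

Now H_k = ker ∂_k / im ∂_{k+1}, so:

  H_0: rank C_0 − rank ∂_1 = 7 − 5 = 2, and the invariant factors of ∂_1 are all 1, so H_0 = Z^2.
  H_1: rank ker ∂_1 − rank ∂_2 = (10 − 5) − 3 = 2, and the invariant factors of ∂_2 are all 1, so H_1 = Z^2.
  H_2: rank ker ∂_2 − rank ∂_3 = (3 − 3) − 0 = 0, and there is no ∂_3, so H_2 = 0.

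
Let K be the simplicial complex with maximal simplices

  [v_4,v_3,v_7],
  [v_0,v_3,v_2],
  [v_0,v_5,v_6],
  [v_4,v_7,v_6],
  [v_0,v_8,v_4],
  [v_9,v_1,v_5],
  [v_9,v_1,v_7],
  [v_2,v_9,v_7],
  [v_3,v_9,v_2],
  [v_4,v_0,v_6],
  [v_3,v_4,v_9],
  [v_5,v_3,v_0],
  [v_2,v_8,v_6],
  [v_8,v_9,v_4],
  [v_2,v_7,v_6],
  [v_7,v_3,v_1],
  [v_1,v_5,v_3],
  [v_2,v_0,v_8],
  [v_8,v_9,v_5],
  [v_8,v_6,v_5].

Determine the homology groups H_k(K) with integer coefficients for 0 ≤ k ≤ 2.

K has 10 vertices, 30 edges, 20 triangles.
rank ∂_0 = 0, rank ∂_1 = 9 ⇒ b_0 = 10 − 0 − 9 = 1; all invariant factors of ∂_1 are 1 so no torsion. So H_0 ≅ Z.
rank ∂_1 = 9, rank ∂_2 = 20 ⇒ b_1 = 30 − 9 − 20 = 1; ∂_2 has invariant factor(s) [2] giving torsion. So H_1 ≅ Z ⊕ Z/2.
rank ∂_2 = 20, rank ∂_3 = 0 ⇒ b_2 = 20 − 20 − 0 = 0. So H_2 ≅ 0.

H_0 = Z,  H_1 = Z ⊕ Z/2,  H_2 = 0.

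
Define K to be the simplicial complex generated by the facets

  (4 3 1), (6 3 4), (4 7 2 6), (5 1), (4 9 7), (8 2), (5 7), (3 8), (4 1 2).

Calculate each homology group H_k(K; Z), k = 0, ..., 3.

Fix the vertex order 1 < 2 < 3 < 4 < 5 < 6 < 7 < 8 < 9 and write every simplex with vertices in increasing order. Then dim K = 3 and the simplices of K are:

  0-simplices (9): [1], [2], [3], [4], [5], [6], [7], [8], [9]
  1-simplices (17): [1,2], [1,3], [1,4], [1,5], [2,4], [2,6], [2,7], [2,8], [3,4], [3,6], [3,8], [4,6], [4,7], [4,9], [5,7], [6,7], [7,9]
  2-simplices (8): [1,2,4], [1,3,4], [2,4,6], [2,4,7], [2,6,7], [3,4,6], [4,6,7], [4,7,9]
  3-simplices (1): [2,4,6,7]

so the chain groups are C_0 ≅ Z^9, C_1 ≅ Z^17, C_2 ≅ Z^8, C_3 ≅ Z^1.

∂_1: C_1 → C_0 sends each edge [p,q] (with p < q) to q − p.
The 9×17 boundary matrix has rank 8 and Smith normal form diag(1,1,1,1,1,1,1,1).

The boundary map ∂_2: C_2 → C_1 sends each 2-simplex [p,q,r] to [q,r] − [p,r] + [p,q]. For instance
  ∂[1,3,4] = [3,4] − [1,4] + [1,3],
  ∂[2,4,6] = [4,6] − [2,6] + [2,4].
The resulting 17×8 matrix has rank 7, and its Smith normal form has invariant factors (1,1,1,1,1,1,1).

The boundary map ∂_3: C_3 → C_2 sends each 3-simplex σ to the alternating sum Σ_i (−1)^i (σ with its i-th vertex removed). For instance
  ∂[2,4,6,7] = [4,6,7] − [2,6,7] + [2,4,7] − [2,4,6].
This gives a 8×1 integer matrix of rank 1; reducing to Smith normal form yields diagonal entries (1).

Reading off H_k = ker ∂_k / im ∂_{k+1}:

  H_0: rank C_0 − rank ∂_1 = 9 − 8 = 1, and the invariant factors of ∂_1 are all 1, so H_0 = Z.
  H_1: rank ker ∂_1 − rank ∂_2 = (17 − 8) − 7 = 2, and the invariant factors of ∂_2 are all 1, so H_1 = Z^2.
  H_2: rank ker ∂_2 − rank ∂_3 = (8 − 7) − 1 = 0, and the invariant factors of ∂_3 are all 1, so H_2 = 0.
  H_3: rank ker ∂_3 − rank ∂_4 = (1 − 1) − 0 = 0, and there is no ∂_4, so H_3 = 0.

H_0 ≅ Z,  H_1 ≅ Z^2,  H_2 = 0,  H_3 = 0.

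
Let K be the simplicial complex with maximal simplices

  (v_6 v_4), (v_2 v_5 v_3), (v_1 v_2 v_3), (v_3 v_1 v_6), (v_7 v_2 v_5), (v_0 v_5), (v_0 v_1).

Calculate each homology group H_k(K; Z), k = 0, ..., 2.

H_0 ≅ Z,  H_1 ≅ Z,  H_2 = 0.

Fix the vertex order v_0 < v_1 < v_2 < v_3 < v_4 < v_5 < v_6 < v_7 and write every simplex with vertices in increasing order. Then dim K = 2 and the simplices of K are:

  0-simplices (8): [v_0], [v_1], [v_2], [v_3], [v_4], [v_5], [v_6], [v_7]
  1-simplices (12): [v_0,v_1], [v_0,v_5], [v_1,v_2], [v_1,v_3], [v_1,v_6], [v_2,v_3], [v_2,v_5], [v_2,v_7], [v_3,v_5], [v_3,v_6], [v_4,v_6], [v_5,v_7]
  2-simplices (4): [v_1,v_2,v_3], [v_1,v_3,v_6], [v_2,v_3,v_5], [v_2,v_5,v_7]

so the chain groups are C_0 ≅ Z^8, C_1 ≅ Z^12, C_2 ≅ Z^4.

Boundary ∂_1: C_1 → C_0 sends each edge [p,q] (with p < q) to q − p.
The resulting 8×12 matrix has rank 7, and its Smith normal form has invariant factors (1,1,1,1,1,1,1).

Boundary ∂_2: C_2 → C_1 maps a triangle to the signed sum of its edges. For instance
  ∂[v_1,v_3,v_6] = [v_3,v_6] − [v_1,v_6] + [v_1,v_3],
  ∂[v_1,v_2,v_3] = [v_2,v_3] − [v_1,v_3] + [v_1,v_2].
As a 12×4 matrix over Z this has rank 4, with invariant factors (1,1,1,1).

Now H_k = ker ∂_k / im ∂_{k+1}, so:

  H_0: rank C_0 − rank ∂_1 = 8 − 7 = 1, and the invariant factors of ∂_1 are all 1, so H_0 = Z.
  H_1: rank ker ∂_1 − rank ∂_2 = (12 − 7) − 4 = 1, and the invariant factors of ∂_2 are all 1, so H_1 = Z.
  H_2: rank ker ∂_2 − rank ∂_3 = (4 − 4) − 0 = 0, and there is no ∂_3, so H_2 = 0.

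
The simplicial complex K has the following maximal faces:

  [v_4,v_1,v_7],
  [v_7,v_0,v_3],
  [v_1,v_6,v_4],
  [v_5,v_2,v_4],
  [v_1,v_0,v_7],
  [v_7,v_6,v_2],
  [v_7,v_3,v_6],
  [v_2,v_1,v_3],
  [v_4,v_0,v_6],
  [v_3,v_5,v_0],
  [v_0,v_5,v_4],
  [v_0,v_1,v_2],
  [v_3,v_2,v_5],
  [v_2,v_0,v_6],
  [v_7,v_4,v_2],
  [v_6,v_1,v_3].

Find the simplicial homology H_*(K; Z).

Fix the vertex order v_0 < v_1 < v_2 < v_3 < v_4 < v_5 < v_6 < v_7 and write every simplex with vertices in increasing order. Then dim K = 2 and the simplices of K are:

  0-simplices (8): [v_0], [v_1], [v_2], [v_3], [v_4], [v_5], [v_6], [v_7]
  1-simplices (24): (24 of them)
  2-simplices (16): (16 of them)

giving chain groups C_0 ≅ Z^8, C_1 ≅ Z^24, C_2 ≅ Z^16.

Boundary ∂_1: C_1 → C_0 sends each edge [p,q] (with p < q) to q − p.
The 8×24 boundary matrix has rank 7 and Smith normal form diag(1,1,1,1,1,1,1).

Boundary ∂_2: C_2 → C_1 maps a triangle to the signed sum of its edges. For instance
  ∂[v_0,v_1,v_7] = [v_1,v_7] − [v_0,v_7] + [v_0,v_1],
  ∂[v_1,v_2,v_3] = [v_2,v_3] − [v_1,v_3] + [v_1,v_2].
The 24×16 boundary matrix has rank 15 and Smith normal form diag(1,1,1,1,1,1,1,1,1,1,1,1,1,1,1).

From H_k ≅ ker(∂_k) / im(∂_{k+1}) we obtain:

  H_0: rank C_0 − rank ∂_1 = 8 − 7 = 1, and the invariant factors of ∂_1 are all 1, so H_0 ≅ Z.
  H_1: rank ker ∂_1 − rank ∂_2 = (24 − 7) − 15 = 2, and the invariant factors of ∂_2 are all 1, so H_1 ≅ Z^2.
  H_2: rank ker ∂_2 − rank ∂_3 = (16 − 15) − 0 = 1, and there is no ∂_3, so H_2 ≅ Z.

(K is a triangulation of the torus T^2.)

H_0 ≅ Z,  H_1 ≅ Z^2,  H_2 ≅ Z.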